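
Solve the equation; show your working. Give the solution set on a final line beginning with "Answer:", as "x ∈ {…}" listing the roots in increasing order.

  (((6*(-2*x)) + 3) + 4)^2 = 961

Step 1. [(((6*(-2*x)) + 3) + 4)^2 = 961] √ both sides: 961 ≥ 0 gives two branches. So sqrt: ((6*(-2*x)) + 3) + 4 = 31 or -31.
Step 2. [((6*(-2*x)) + 3) + 4 = 31 or -31] peel the +4: subtract 4 from each side. So sub: (6*(-2*x)) + 3 = 27 or -35.
Step 3. [(6*(-2*x)) + 3 = 27 or -35] 3 comes off first (subtract 3), so sub: 6*(-2*x) = 24 or -38.
Step 4. [6*(-2*x) = 24 or -38] leading coefficient 6: divide by 6. So div: -2*x = 4 or -19/3.
Step 5. [-2*x = 4 or -19/3] divide by the outer -2, so div: x = -2 or 19/6.

Answer: x ∈ {-2, 19/6}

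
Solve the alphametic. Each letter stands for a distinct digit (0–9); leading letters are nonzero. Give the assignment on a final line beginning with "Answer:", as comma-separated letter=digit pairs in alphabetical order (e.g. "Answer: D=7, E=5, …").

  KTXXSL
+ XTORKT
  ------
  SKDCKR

Step 1. [col 1: L + T ≡ R (mod 10)] no forcing yet in column 1 (carry-in 0); R=1 is free and consistent — try it ⇒ R=1.
Step 2. [col 1: L + T ≡ R (mod 10)] column 1 (L + T ≡ R (mod 10), carry-in 0) doesn't pin T yet; pick T=8 and continue, so T=8.
Step 3. [col 1: L + T ≡ R (mod 10)] from column 1 (T=8, R=1, carry-in 0, digits 1,8 already taken and all letters distinct): L must equal 3 ⇒ L=3.
Step 4. [col 2: S + K ≡ K (mod 10)] column 2 reads S+K+carry(1)=K with nothing yet; with digits 1,3,8 already taken and all letters distinct, the only value for S is 9, so S=9.
Step 5. [col 2: S + K ≡ K (mod 10)] several values work for K in column 2 (S + K ≡ K (mod 10), carry-in 1); try K=6, so K=6.
Step 6. [col 3: X + R ≡ C (mod 10)] no forcing yet in column 3 (carry-in 1); C=4 is free and consistent — try it ⇒ C=4.
Step 7. [col 3: X + R ≡ C (mod 10)] from column 3 (R=1, C=4, carry-in 1, digits 1,3,4,6,8,9 already taken and all letters distinct): X must equal 2 ⇒ X=2.
Step 8. [col 4: X + O ≡ D (mod 10)] from column 4 (X=2, carry-in 0, digits 1,2,3,4,6,8,9 already taken and all letters distinct): O must equal 5. So O=5.
Step 9. [col 4: X + O ≡ D (mod 10)] from column 4 (X=2, O=5, carry-in 0, digits 1,2,3,4,5,6,8,9 already taken and all letters distinct): D must equal 7. So D=7.

Answer: C=4, D=7, K=6, L=3, O=5, R=1, S=9, T=8, X=2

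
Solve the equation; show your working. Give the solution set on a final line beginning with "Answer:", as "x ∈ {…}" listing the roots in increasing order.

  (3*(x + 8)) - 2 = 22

Step 1. [(3*(x + 8)) - 2 = 22] 2 comes off first (add 2) ⇒ sub: 3*(x + 8) = 24.
Step 2. [3*(x + 8) = 24] divide by the outer 3 ⇒ div: x + 8 = 8.
Step 3. [x + 8 = 8] the outer +8 inverts by subtracting 8. So sub: x = 0.

Answer: x ∈ {0}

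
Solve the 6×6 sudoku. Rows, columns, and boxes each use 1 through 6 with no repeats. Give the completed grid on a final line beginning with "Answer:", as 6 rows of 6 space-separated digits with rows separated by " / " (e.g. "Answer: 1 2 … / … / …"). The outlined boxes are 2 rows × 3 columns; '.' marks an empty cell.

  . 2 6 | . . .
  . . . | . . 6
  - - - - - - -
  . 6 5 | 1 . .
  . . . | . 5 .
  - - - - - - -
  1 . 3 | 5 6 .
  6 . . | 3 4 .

Step 1. [r1c6∈{1,3,4,5}] col 6 places 5 nowhere but r1c6, so r1c6=5.
Step 2. [r2c1∈{3,4,5}] in col 1, 5 fits only at r2c1. So r2c1=5.
Step 3. [r5c6∈{2}] r5c6 is down to just 2 ⇒ r5c6=2.
Step 4. [r1c4∈{4}] nothing but 4 survives at r1c4. So r1c4=4.
Step 5. [r1c1∈{3}] r1c1 is down to just 3, so r1c1=3.
Step 6. [r4c2∈{1,3,4}] in col 2, 3 fits only at r4c2. So r4c2=3.
Step 7. [r4c3∈{1,2,4}] across row 4, 1 lands solely at r4c3, so r4c3=1.
Step 8. [r2c5∈{1,2,3}] row 2 places 3 nowhere but r2c5, so r2c5=3.
Step 9. [r3c5∈{2}] only 2 remains possible at r3c5, so r3c5=2.
Step 10. [r3c1∈{4}] r3c1 has the single candidate 4, so r3c1=4.
Step 11. [r5c2∈{4}] r5c2 is down to just 4, so r5c2=4.
Step 12. [r4c1∈{2}] only 2 remains possible at r4c1. So r4c1=2.
Step 13. [r2c3∈{4}] r2c3's peers cover all but 4, so r2c3=4.
Step 14. [r6c6∈{1}] r6c6's peers cover all but 1. So r6c6=1.
Step 15. [r1c5∈{1}] only 1 remains possible at r1c5 ⇒ r1c5=1.
Step 16. [r6c3∈{2}] r6c3 has the single candidate 2, so r6c3=2.
Step 17. [r4c4∈{6}] r4c4 is down to just 6, so r4c4=6.
Step 18. [r3c6∈{3}] nothing but 3 survives at r3c6. So r3c6=3.
Step 19. [r2c2∈{1}] r2c2's peers cover all but 1, so r2c2=1.
Step 20. [r2c4∈{2}] nothing but 2 survives at r2c4. So r2c4=2.
Step 21. [r4c6∈{4}] only 4 remains possible at r4c6. So r4c6=4.
Step 22. [r6c2∈{5}] r6c2 is down to just 5, so r6c2=5.

Answer: 3 2 6 4 1 5 / 5 1 4 2 3 6 / 4 6 5 1 2 3 / 2 3 1 6 5 4 / 1 4 3 5 6 2 / 6 5 2 3 4 1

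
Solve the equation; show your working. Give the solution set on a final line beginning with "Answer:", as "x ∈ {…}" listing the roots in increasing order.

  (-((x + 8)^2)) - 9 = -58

Step 1. [(-((x + 8)^2)) - 9 = -58] -9 is outermost — add 9 both sides, so sub: -((x + 8)^2) = -49.
Step 2. [-((x + 8)^2) = -49] LHS negated; negate both sides ⇒ neg: (x + 8)^2 = 49.
Step 3. [(x + 8)^2 = 49] 49 ≥ 0, LHS is (·)² — take ±√. So sqrt: x + 8 = 7 or -7.
Step 4. [x + 8 = 7 or -7] peel the +8: subtract 8 from each side. So sub: x = -1 or -15.

Answer: x ∈ {-15, -1}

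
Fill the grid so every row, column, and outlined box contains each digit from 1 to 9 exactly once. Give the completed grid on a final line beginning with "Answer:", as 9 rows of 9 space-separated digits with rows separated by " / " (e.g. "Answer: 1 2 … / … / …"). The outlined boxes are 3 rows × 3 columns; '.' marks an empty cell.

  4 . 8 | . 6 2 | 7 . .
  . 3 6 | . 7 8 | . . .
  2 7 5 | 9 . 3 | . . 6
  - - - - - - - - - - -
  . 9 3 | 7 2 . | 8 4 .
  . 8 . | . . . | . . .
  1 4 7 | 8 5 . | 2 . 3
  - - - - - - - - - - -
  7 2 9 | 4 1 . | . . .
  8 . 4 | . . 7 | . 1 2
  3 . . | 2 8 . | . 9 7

Step 1. [r1c9∈{1,5,9}] in row 1, 9 fits only at r1c9 ⇒ r1c9=9.
Step 2. [r5c7∈{1,5,6,9}] across col 7, 9 lands solely at r5c7 ⇒ r5c7=9.
Step 3. [r9c7∈{4,5,6}] in row 9, 4 fits only at r9c7, so r9c7=4.
Step 4. [r6c8∈{6}] r6c8 is down to just 6 ⇒ r6c8=6.
Step 5. [r5c6∈{1,4,6}] r5c6 is the only open cell in col 6 admitting 4. So r5c6=4.
Step 6. [r4c6∈{1,6}] r4c6 is the only open cell in col 6 admitting 1, so r4c6=1.
Step 7. [r4c9∈{5}] r4c9's peers cover all but 5 ⇒ r4c9=5.
Step 8. [r5c4∈{3,6}] box 5 places 6 nowhere but r5c4 ⇒ r5c4=6.
Step 9. [r8c4∈{3,5}] in col 4, 3 fits only at r8c4, so r8c4=3.
Step 10. [r7c7∈{3,5,6}] col 7 places 3 nowhere but r7c7, so r7c7=3.
Step 11. [r1c2∈{1}] r1c2's peers cover all but 1 ⇒ r1c2=1.
Step 12. [r2c4∈{1,5}] r2c4 is the only open cell in col 4 admitting 1 ⇒ r2c4=1.
Step 13. [r2c7∈{5}] nothing but 5 survives at r2c7. So r2c7=5.
Step 14. [r7c8∈{5,8}] across col 8, 5 lands solely at r7c8. So r7c8=5.
Step 15. [r8c2∈{5,6}] across row 8, 5 lands solely at r8c2. So r8c2=5.
Step 16. [r7c6∈{6}] r7c6 is down to just 6. So r7c6=6.
Step 17. [r3c7∈{1}] only 1 remains possible at r3c7. So r3c7=1.
Step 18. [r5c5∈{3}] r5c5 has the single candidate 3, so r5c5=3.
Step 19. [r9c6∈{5}] nothing but 5 survives at r9c6 ⇒ r9c6=5.
Step 20. [r6c6∈{9}] r6c6 has the single candidate 9, so r6c6=9.
Step 21. [r3c8∈{8}] r3c8 is down to just 8, so r3c8=8.
Step 22. [r9c2∈{6}] nothing but 6 survives at r9c2, so r9c2=6.
Step 23. [r8c7∈{6}] only 6 remains possible at r8c7 ⇒ r8c7=6.
Step 24. [r5c1∈{5}] nothing but 5 survives at r5c1. So r5c1=5.
Step 25. [r8c5∈{9}] r8c5's peers cover all but 9. So r8c5=9.
Step 26. [r5c3∈{2}] only 2 remains possible at r5c3, so r5c3=2.
Step 27. [r2c1∈{9}] nothing but 9 survives at r2c1 ⇒ r2c1=9.
Step 28. [r7c9∈{8}] only 8 remains possible at r7c9, so r7c9=8.
Step 29. [r4c1∈{6}] r4c1's peers cover all but 6. So r4c1=6.
Step 30. [r9c3∈{1}] only 1 remains possible at r9c3 ⇒ r9c3=1.
Step 31. [r2c8∈{2}] only 2 remains possible at r2c8 ⇒ r2c8=2.
Step 32. [r3c5∈{4}] r3c5 has the single candidate 4, so r3c5=4.
Step 33. [r5c9∈{1}] nothing but 1 survives at r5c9, so r5c9=1.
Step 34. [r5c8∈{7}] r5c8 has the single candidate 7 ⇒ r5c8=7.
Step 35. [r1c4∈{5}] r1c4 is down to just 5. So r1c4=5.
Step 36. [r2c9∈{4}] r2c9 has the single candidate 4 ⇒ r2c9=4.
Step 37. [r1c8∈{3}] r1c8 has the single candidate 3 ⇒ r1c8=3.

Answer: 4 1 8 5 6 2 7 3 9 / 9 3 6 1 7 8 5 2 4 / 2 7 5 9 4 3 1 8 6 / 6 9 3 7 2 1 8 4 5 / 5 8 2 6 3 4 9 7 1 / 1 4 7 8 5 9 2 6 3 / 7 2 9 4 1 6 3 5 8 / 8 5 4 3 9 7 6 1 2 / 3 6 1 2 8 5 4 9 7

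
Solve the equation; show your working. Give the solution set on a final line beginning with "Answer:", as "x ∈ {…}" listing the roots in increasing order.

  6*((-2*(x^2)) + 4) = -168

Step 1. [6*((-2*(x^2)) + 4) = -168] LHS = 6·(…); ÷6 both sides, so div: (-2*(x^2)) + 4 = -28.
Step 2. [(-2*(x^2)) + 4 = -28] -2 | LHS and -2 | -28: pull -2 out ⇒ factor: (x^2) - 2 = 14.
Step 3. [(x^2) - 2 = 14] 2 comes off first (add 2), so sub: x^2 = 16.
Step 4. [x^2 = 16] √ both sides: 16 ≥ 0 gives two branches, so sqrt: x = 4 or -4.

Answer: x ∈ {-4, 4}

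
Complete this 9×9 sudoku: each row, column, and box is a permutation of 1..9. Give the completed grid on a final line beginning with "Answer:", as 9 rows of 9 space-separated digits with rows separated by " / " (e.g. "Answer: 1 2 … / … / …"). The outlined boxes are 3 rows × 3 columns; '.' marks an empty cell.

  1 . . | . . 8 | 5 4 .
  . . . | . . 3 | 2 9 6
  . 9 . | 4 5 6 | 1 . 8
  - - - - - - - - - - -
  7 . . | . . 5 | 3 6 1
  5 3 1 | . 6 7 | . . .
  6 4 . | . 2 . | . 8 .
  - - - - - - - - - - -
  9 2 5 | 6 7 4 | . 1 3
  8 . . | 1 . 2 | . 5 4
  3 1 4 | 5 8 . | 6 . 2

Step 1. [r1c9∈{7}] r1c9 has the single candidate 7. So r1c9=7.
Step 2. [r6c3∈{9}] r6c3 is down to just 9, so r6c3=9.
Step 3. [r3c3∈{2,3,7}] row 3 places 7 nowhere but r3c3 ⇒ r3c3=7.
Step 4. [r4c2∈{8}] nothing but 8 survives at r4c2. So r4c2=8.
Step 5. [r1c5∈{9}] nothing but 9 survives at r1c5, so r1c5=9.
Step 6. [r1c2∈{6}] r1c2's peers cover all but 6, so r1c2=6.
Step 7. [r5c9∈{9}] nothing but 9 survives at r5c9 ⇒ r5c9=9.
Step 8. [r8c7∈{7,9}] row 8 places 9 nowhere but r8c7. So r8c7=9.
Step 9. [r4c3∈{2}] r4c3 is down to just 2 ⇒ r4c3=2.
Step 10. [r3c8∈{3}] nothing but 3 survives at r3c8, so r3c8=3.
Step 11. [r5c4∈{8}] only 8 remains possible at r5c4 ⇒ r5c4=8.
Step 12. [r4c4∈{9}] r4c4 is down to just 9, so r4c4=9.
Step 13. [r6c9∈{5}] r6c9 is down to just 5 ⇒ r6c9=5.
Step 14. [r9c6∈{9}] only 9 remains possible at r9c6, so r9c6=9.
Step 15. [r5c8∈{2}] only 2 remains possible at r5c8 ⇒ r5c8=2.
Step 16. [r6c7∈{7}] r6c7 is down to just 7, so r6c7=7.
Step 17. [r4c5∈{4}] r4c5 is down to just 4. So r4c5=4.
Step 18. [r6c4∈{3}] nothing but 3 survives at r6c4 ⇒ r6c4=3.
Step 19. [r9c8∈{7}] r9c8 has the single candidate 7 ⇒ r9c8=7.
Step 20. [r6c6∈{1}] only 1 remains possible at r6c6. So r6c6=1.
Step 21. [r2c4∈{7}] nothing but 7 survives at r2c4. So r2c4=7.
Step 22. [r8c2∈{7}] r8c2 has the single candidate 7 ⇒ r8c2=7.
Step 23. [r8c3∈{6}] only 6 remains possible at r8c3. So r8c3=6.
Step 24. [r1c3∈{3}] only 3 remains possible at r1c3, so r1c3=3.
Step 25. [r5c7∈{4}] only 4 remains possible at r5c7. So r5c7=4.
Step 26. [r2c5∈{1}] r2c5 is down to just 1 ⇒ r2c5=1.
Step 27. [r7c7∈{8}] only 8 remains possible at r7c7, so r7c7=8.
Step 28. [r3c1∈{2}] only 2 remains possible at r3c1 ⇒ r3c1=2.
Step 29. [r2c1∈{4}] r2c1 has the single candidate 4. So r2c1=4.
Step 30. [r2c2∈{5}] r2c2's peers cover all but 5. So r2c2=5.
Step 31. [r8c5∈{3}] r8c5 is down to just 3, so r8c5=3.
Step 32. [r2c3∈{8}] r2c3 is down to just 8 ⇒ r2c3=8.
Step 33. [r1c4∈{2}] nothing but 2 survives at r1c4, so r1c4=2.

Answer: 1 6 3 2 9 8 5 4 7 / 4 5 8 7 1 3 2 9 6 / 2 9 7 4 5 6 1 3 8 / 7 8 2 9 4 5 3 6 1 / 5 3 1 8 6 7 4 2 9 / 6 4 9 3 2 1 7 8 5 / 9 2 5 6 7 4 8 1 3 / 8 7 6 1 3 2 9 5 4 / 3 1 4 5 8 9 6 7 2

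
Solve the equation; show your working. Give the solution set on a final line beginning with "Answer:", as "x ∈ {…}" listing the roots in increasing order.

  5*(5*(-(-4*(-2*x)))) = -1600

Step 1. [5*(5*(-(-4*(-2*x)))) = -1600] 5 out front; divide by 5, so div: 5*(-(-4*(-2*x))) = -320.
Step 2. [5*(-(-4*(-2*x))) = -320] 5 out front; divide by 5, so div: -(-4*(-2*x)) = -64.
Step 3. [-(-4*(-2*x)) = -64] leading − — multiply by −1. So neg: -4*(-2*x) = 64.
Step 4. [-4*(-2*x) = 64] -4·(inner) — divide through by -4, so div: -2*x = -16.
Step 5. [-2*x = -16] -2 out front; divide by -2. So div: x = 8.

Answer: x ∈ {8}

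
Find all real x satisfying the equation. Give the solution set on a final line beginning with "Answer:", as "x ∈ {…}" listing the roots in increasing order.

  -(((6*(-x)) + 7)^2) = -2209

Step 1. [-(((6*(-x)) + 7)^2) = -2209] flip signs both sides. So neg: ((6*(-x)) + 7)^2 = 2209.
Step 2. [((6*(-x)) + 7)^2 = 2209] LHS squared, RHS 2209 ≥ 0: apply √ (±) ⇒ sqrt: (6*(-x)) + 7 = 47 or -47.
Step 3. [(6*(-x)) + 7 = 47 or -47] 7 comes off first (subtract 7) ⇒ sub: 6*(-x) = 40 or -54.
Step 4. [6*(-x) = 40 or -54] LHS = 6·(…); ÷6 both sides, so div: -x = 20/3 or -9.
Step 5. [-x = 20/3 or -9] flip signs both sides ⇒ neg: x = -20/3 or 9.

Answer: x ∈ {-20/3, 9}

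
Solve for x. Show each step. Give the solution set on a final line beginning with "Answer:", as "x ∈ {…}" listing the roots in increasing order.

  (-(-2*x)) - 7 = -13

Step 1. [(-(-2*x)) - 7 = -13] -7 is outermost — add 7 both sides ⇒ sub: -(-2*x) = -6.
Step 2. [-(-2*x) = -6] leading − — multiply by −1 ⇒ neg: -2*x = 6.
Step 3. [-2*x = 6] -2·(inner) — divide through by -2. So div: x = -3.

Answer: x ∈ {-3}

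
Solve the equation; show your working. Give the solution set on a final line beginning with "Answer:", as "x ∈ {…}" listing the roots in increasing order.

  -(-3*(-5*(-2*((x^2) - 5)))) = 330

Step 1. [-(-3*(-5*(-2*((x^2) - 5)))) = 330] flip signs both sides ⇒ neg: -3*(-5*(-2*((x^2) - 5))) = -330.
Step 2. [-3*(-5*(-2*((x^2) - 5))) = -330] leading coefficient -3: divide by -3. So div: -5*(-2*((x^2) - 5)) = 110.
Step 3. [-5*(-2*((x^2) - 5)) = 110] divide by the outer -5. So div: -2*((x^2) - 5) = -22.
Step 4. [-2*((x^2) - 5) = -22] LHS = -2·(…); ÷-2 both sides. So div: (x^2) - 5 = 11.
Step 5. [(x^2) - 5 = 11] the outer -5 inverts by adding 5, so sub: x^2 = 16.
Step 6. [x^2 = 16] √ both sides: 16 ≥ 0 gives two branches. So sqrt: x = 4 or -4.

Answer: x ∈ {-4, 4}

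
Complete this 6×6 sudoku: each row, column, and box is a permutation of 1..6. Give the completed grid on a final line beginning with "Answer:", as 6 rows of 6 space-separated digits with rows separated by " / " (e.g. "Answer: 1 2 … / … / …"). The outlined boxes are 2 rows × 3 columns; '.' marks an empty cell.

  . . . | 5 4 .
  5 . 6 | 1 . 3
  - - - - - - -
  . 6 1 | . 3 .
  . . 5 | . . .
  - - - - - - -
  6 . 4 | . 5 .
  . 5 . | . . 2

Step 1. [r5c2∈{1,2,3}] across row 5, 2 lands solely at r5c2. So r5c2=2.
Step 2. [r6c4∈{3,4,6}] 4 has one home in row 6: r6c4, so r6c4=4.
Step 3. [r3c4∈{2}] only 2 remains possible at r3c4. So r3c4=2.
Step 4. [r4c1∈{2,3,4}] row 4 places 2 nowhere but r4c1 ⇒ r4c1=2.
Step 5. [r6c1∈{1,3}] r6c1 is the only open cell in box 5 admitting 1 ⇒ r6c1=1.
Step 6. [r3c1∈{4}] r3c1's peers cover all but 4, so r3c1=4.
Step 7. [r4c6∈{1,4,6}] across row 4, 4 lands solely at r4c6, so r4c6=4.
Step 8. [r1c1∈{3}] nothing but 3 survives at r1c1, so r1c1=3.
Step 9. [r6c5∈{6}] nothing but 6 survives at r6c5 ⇒ r6c5=6.
Step 10. [r5c4∈{3}] nothing but 3 survives at r5c4. So r5c4=3.
Step 11. [r1c3∈{2}] r1c3 is down to just 2. So r1c3=2.
Step 12. [r4c4∈{6}] only 6 remains possible at r4c4 ⇒ r4c4=6.
Step 13. [r2c2∈{4}] nothing but 4 survives at r2c2. So r2c2=4.
Step 14. [r3c6∈{5}] nothing but 5 survives at r3c6 ⇒ r3c6=5.
Step 15. [r4c2∈{3}] r4c2 has the single candidate 3. So r4c2=3.
Step 16. [r4c5∈{1}] r4c5's peers cover all but 1 ⇒ r4c5=1.
Step 17. [r5c6∈{1}] only 1 remains possible at r5c6 ⇒ r5c6=1.
Step 18. [r1c6∈{6}] nothing but 6 survives at r1c6, so r1c6=6.
Step 19. [r1c2∈{1}] nothing but 1 survives at r1c2. So r1c2=1.
Step 20. [r6c3∈{3}] r6c3's peers cover all but 3 ⇒ r6c3=3.
Step 21. [r2c5∈{2}] r2c5 has the single candidate 2 ⇒ r2c5=2.

Answer: 3 1 2 5 4 6 / 5 4 6 1 2 3 / 4 6 1 2 3 5 / 2 3 5 6 1 4 / 6 2 4 3 5 1 / 1 5 3 4 6 2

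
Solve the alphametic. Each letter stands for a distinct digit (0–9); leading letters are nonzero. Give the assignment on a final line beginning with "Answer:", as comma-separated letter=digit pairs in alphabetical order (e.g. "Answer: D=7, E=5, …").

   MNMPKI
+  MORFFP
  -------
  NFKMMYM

Step 1. [N] N is the leading digit of a 7-digit sum of two 6-digit numbers; the final carry is exactly 1, so N=1.
Step 2. [col 1: I + P ≡ M (mod 10)] column 1 (I + P ≡ M (mod 10), carry-in 0) doesn't pin P yet; pick P=2 and continue, so P=2.
Step 3. [col 1: I + P ≡ M (mod 10)] column 1 (I + P ≡ M (mod 10), carry-in 0) doesn't pin M yet; pick M=7 and continue, so M=7.
Step 4. [col 1: I + P ≡ M (mod 10)] from column 1 (P=2, M=7, carry-in 0, digits 1,2,7 already taken and all letters distinct): I must equal 5 ⇒ I=5.
Step 5. [col 2: K + F ≡ Y (mod 10)] Y=3 is one option consistent with column 2 (K + F ≡ Y (mod 10), carry-in 0) — take it, so Y=3.
Step 6. [col 2: K + F ≡ Y (mod 10)] several values work for K in column 2 (K + F ≡ Y (mod 10), carry-in 0); try K=9, so K=9.
Step 7. [col 2: K + F ≡ Y (mod 10)] column 2 reads K+F+carry(0)=Y with K=9, Y=3; with digits 1,2,3,5,7,9 already taken and all letters distinct, the only value for F is 4. So F=4.
Step 8. [col 4: M + R ≡ M (mod 10)] in column 4 we have M+R≡M with carry-in 0; given M=7 and digits 1,2,3,4,5,7,9 already taken and all letters distinct, that pins R to 0, so R=0.
Step 9. [col 5: N + O ≡ K (mod 10)] from column 5 (N=1, K=9, carry-in 0, digits 0,1,2,3,4,5,7,9 already taken and all letters distinct): O must equal 8 ⇒ O=8.

Answer: F=4, I=5, K=9, M=7, N=1, O=8, P=2, R=0, Y=3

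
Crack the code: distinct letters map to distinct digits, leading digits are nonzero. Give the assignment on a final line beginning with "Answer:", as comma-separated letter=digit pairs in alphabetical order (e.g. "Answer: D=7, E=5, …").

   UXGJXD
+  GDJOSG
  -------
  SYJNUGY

Step 1. [col 1: D + G ≡ Y (mod 10)] no forcing yet in column 1 (carry-in 0); D=9 is free and consistent — try it ⇒ D=9.
Step 2. [S] S is the leading digit of a 7-digit sum of two 6-digit numbers; the final carry is exactly 1, so S=1.
Step 3. [col 1: D + G ≡ Y (mod 10)] no forcing yet in column 1 (carry-in 0); Y=4 is free and consistent — try it. So Y=4.
Step 4. [col 1: D + G ≡ Y (mod 10)] in column 1 we have D+G≡Y with carry-in 0; given D=9, Y=4 and digits 1,4,9 already taken and all letters distinct, that pins G to 5. So G=5.
Step 5. [col 2: X + S ≡ G (mod 10)] column 2 reads X+S+carry(1)=G with S=1, G=5; with digits 1,4,5,9 already taken and all letters distinct, the only value for X is 3, so X=3.
Step 6. [col 3: J + O ≡ U (mod 10)] several values work for J in column 3 (J + O ≡ U (mod 10), carry-in 0); try J=2, so J=2.
Step 7. [col 3: J + O ≡ U (mod 10)] several values work for O in column 3 (J + O ≡ U (mod 10), carry-in 0); try O=6, so O=6.
Step 8. [col 3: J + O ≡ U (mod 10)] column 3 reads J+O+carry(0)=U with J=2, O=6; with digits 1,2,3,4,5,6,9 already taken and all letters distinct, the only value for U is 8 ⇒ U=8.
Step 9. [col 4: G + J ≡ N (mod 10)] from column 4 (G=5, J=2, carry-in 0, digits 1,2,3,4,5,6,8,9 already taken and all letters distinct): N must equal 7 ⇒ N=7.

Answer: D=9, G=5, J=2, N=7, O=6, S=1, U=8, X=3, Y=4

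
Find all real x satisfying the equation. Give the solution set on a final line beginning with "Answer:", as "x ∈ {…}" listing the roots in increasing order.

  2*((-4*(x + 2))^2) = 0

Step 1. [2*((-4*(x + 2))^2) = 0] divide by the outer 2 ⇒ div: (-4*(x + 2))^2 = 0.
Step 2. [(-4*(x + 2))^2 = 0] 0 ≥ 0, LHS is (·)² — take ±√, so sqrt: -4*(x + 2) = 0.
Step 3. [-4*(x + 2) = 0] divide by the outer -4 ⇒ div: x + 2 = 0.
Step 4. [x + 2 = 0] 2 comes off first (subtract 2). So sub: x = -2.

Answer: x ∈ {-2}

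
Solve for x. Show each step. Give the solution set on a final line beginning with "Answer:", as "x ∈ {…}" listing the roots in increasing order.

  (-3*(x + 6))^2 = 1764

Step 1. [(-3*(x + 6))^2 = 1764] 1764 ≥ 0, LHS is (·)² — take ±√, so sqrt: -3*(x + 6) = 42 or -42.
Step 2. [-3*(x + 6) = 42 or -42] leading coefficient -3: divide by -3, so div: x + 6 = -14 or 14.
Step 3. [x + 6 = -14 or 14] the outer +6 inverts by subtracting 6. So sub: x = -20 or 8.

Answer: x ∈ {-20, 8}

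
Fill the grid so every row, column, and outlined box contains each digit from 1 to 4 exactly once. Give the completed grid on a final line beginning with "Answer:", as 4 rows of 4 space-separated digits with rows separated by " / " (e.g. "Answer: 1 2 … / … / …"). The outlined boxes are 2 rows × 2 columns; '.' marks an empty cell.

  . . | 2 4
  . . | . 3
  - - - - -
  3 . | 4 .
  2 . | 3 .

Step 1. [r3c2∈{1}] r3c2's peers cover all but 1, so r3c2=1.
Step 2. [r2c1∈{1,4}] 4 has one home in col 1: r2c1. So r2c1=4.
Step 3. [r1c1∈{1}] r1c1 is down to just 1, so r1c1=1.
Step 4. [r2c3∈{1}] only 1 remains possible at r2c3. So r2c3=1.
Step 5. [r3c4∈{2}] r3c4's peers cover all but 2, so r3c4=2.
Step 6. [r2c2∈{2}] nothing but 2 survives at r2c2. So r2c2=2.
Step 7. [r1c2∈{3}] nothing but 3 survives at r1c2. So r1c2=3.
Step 8. [r4c2∈{4}] r4c2 has the single candidate 4, so r4c2=4.
Step 9. [r4c4∈{1}] r4c4 has the single candidate 1 ⇒ r4c4=1.

Answer: 1 3 2 4 / 4 2 1 3 / 3 1 4 2 / 2 4 3 1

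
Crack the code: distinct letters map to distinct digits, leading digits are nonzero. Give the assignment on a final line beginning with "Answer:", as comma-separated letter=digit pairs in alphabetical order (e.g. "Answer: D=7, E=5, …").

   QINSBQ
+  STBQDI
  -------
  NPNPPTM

Step 1. [col 1: Q + I ≡ M (mod 10)] column 1 (Q + I ≡ M (mod 10), carry-in 0) doesn't pin I yet; pick I=6 and continue ⇒ I=6.
Step 2. [col 1: Q + I ≡ M (mod 10)] several values work for Q in column 1 (Q + I ≡ M (mod 10), carry-in 0); try Q=7, so Q=7.
Step 3. [col 1: Q + I ≡ M (mod 10)] column 1: given Q=7, I=6, carry-in 0, and digits 6,7 already taken and all letters distinct, Q+I≡M (mod 10) forces M=3 ⇒ M=3.
Step 4. [col 2: B + D ≡ T (mod 10)] no forcing yet in column 2 (carry-in 1); B=8 is free and consistent — try it, so B=8.
Step 5. [col 2: B + D ≡ T (mod 10)] column 2 (B + D ≡ T (mod 10), carry-in 1) doesn't pin D yet; pick D=5 and continue. So D=5.
Step 6. [col 2: B + D ≡ T (mod 10)] column 2: given B=8, D=5, carry-in 1, and digits 3,5,6,7,8 already taken and all letters distinct, B+D≡T (mod 10) forces T=4, so T=4.
Step 7. [N] N is the leading digit of a 7-digit sum of two 6-digit numbers; the final carry is exactly 1 ⇒ N=1.
Step 8. [col 3: S + Q ≡ P (mod 10)] column 3 reads S+Q+carry(1)=P with Q=7; with digits 1,3,4,5,6,7,8 already taken and all letters distinct, the only value for S is 2 ⇒ S=2.
Step 9. [col 3: S + Q ≡ P (mod 10)] column 3: given S=2, Q=7, carry-in 1, and digits 1,2,3,4,5,6,7,8 already taken and all letters distinct, S+Q≡P (mod 10) forces P=0, so P=0.

Answer: B=8, D=5, I=6, M=3, N=1, P=0, Q=7, S=2, T=4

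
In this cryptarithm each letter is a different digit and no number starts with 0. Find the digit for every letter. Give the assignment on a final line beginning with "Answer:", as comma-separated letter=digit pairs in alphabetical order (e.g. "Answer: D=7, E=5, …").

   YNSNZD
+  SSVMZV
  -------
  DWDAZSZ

Step 1. [col 1: D + V ≡ Z (mod 10)] no forcing yet in column 1 (carry-in 0); D=1 is free and consistent — try it. So D=1.
Step 2. [col 1: D + V ≡ Z (mod 10)] several values work for V in column 1 (D + V ≡ Z (mod 10), carry-in 0); try V=2. So V=2.
Step 3. [col 1: D + V ≡ Z (mod 10)] in column 1 we have D+V≡Z with carry-in 0; given D=1, V=2 and digits 1,2 already taken and all letters distinct, that pins Z to 3, so Z=3.
Step 4. [col 2: Z + Z ≡ S (mod 10)] from column 2 (Z=3, carry-in 0, digits 1,2,3 already taken and all letters distinct): S must equal 6, so S=6.
Step 5. [col 3: N + M ≡ Z (mod 10)] column 3 (N + M ≡ Z (mod 10), carry-in 0) doesn't pin M yet; pick M=8 and continue ⇒ M=8.
Step 6. [col 3: N + M ≡ Z (mod 10)] in column 3 we have N+M≡Z with carry-in 0; given M=8, Z=3 and digits 1,2,3,6,8 already taken and all letters distinct, that pins N to 5 ⇒ N=5.
Step 7. [col 4: S + V ≡ A (mod 10)] column 4: given S=6, V=2, carry-in 1, and digits 1,2,3,5,6,8 already taken and all letters distinct, S+V≡A (mod 10) forces A=9 ⇒ A=9.
Step 8. [col 6: Y + S ≡ W (mod 10)] several values work for W in column 6 (Y + S ≡ W (mod 10), carry-in 1); try W=4 ⇒ W=4.
Step 9. [col 6: Y + S ≡ W (mod 10)] column 6: given S=6, W=4, carry-in 1, and digits 1,2,3,4,5,6,8,9 already taken and all letters distinct, Y+S≡W (mod 10) forces Y=7. So Y=7.

Answer: A=9, D=1, M=8, N=5, S=6, V=2, W=4, Y=7, Z=3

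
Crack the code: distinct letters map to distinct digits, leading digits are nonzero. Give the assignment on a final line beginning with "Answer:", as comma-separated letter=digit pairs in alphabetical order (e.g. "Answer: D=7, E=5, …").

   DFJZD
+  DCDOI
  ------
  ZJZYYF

Step 1. [col 1: D + I ≡ F (mod 10)] no forcing yet in column 1 (carry-in 0); I=9 is free and consistent — try it. So I=9.
Step 2. [col 1: D + I ≡ F (mod 10)] several values work for D in column 1 (D + I ≡ F (mod 10), carry-in 0); try D=7. So D=7.
Step 3. [col 1: D + I ≡ F (mod 10)] in column 1 we have D+I≡F with carry-in 0; given D=7, I=9 and digits 7,9 already taken and all letters distinct, that pins F to 6 ⇒ F=6.
Step 4. [col 2: Z + O ≡ Y (mod 10)] no forcing yet in column 2 (carry-in 1); Y=2 is free and consistent — try it ⇒ Y=2.
Step 5. [col 2: Z + O ≡ Y (mod 10)] column 2 (Z + O ≡ Y (mod 10), carry-in 1) doesn't pin O yet; pick O=0 and continue, so O=0.
Step 6. [col 2: Z + O ≡ Y (mod 10)] from column 2 (O=0, Y=2, carry-in 1, digits 0,2,6,7,9 already taken and all letters distinct): Z must equal 1 ⇒ Z=1.
Step 7. [col 3: J + D ≡ Y (mod 10)] in column 3 we have J+D≡Y with carry-in 0; given D=7, Y=2 and digits 0,1,2,6,7,9 already taken and all letters distinct, that pins J to 5. So J=5.
Step 8. [col 4: F + C ≡ Z (mod 10)] from column 4 (F=6, Z=1, carry-in 1, digits 0,1,2,5,6,7,9 already taken and all letters distinct): C must equal 4. So C=4.

Answer: C=4, D=7, F=6, I=9, J=5, O=0, Y=2, Z=1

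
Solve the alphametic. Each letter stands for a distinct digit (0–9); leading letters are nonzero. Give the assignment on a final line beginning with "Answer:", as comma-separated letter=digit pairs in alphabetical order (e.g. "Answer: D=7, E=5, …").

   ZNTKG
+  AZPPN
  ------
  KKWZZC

Step 1. [col 1: G + N ≡ C (mod 10)] column 1 (G + N ≡ C (mod 10), carry-in 0) doesn't pin C yet; pick C=0 and continue. So C=0.
Step 2. [col 1: G + N ≡ C (mod 10)] column 1 (G + N ≡ C (mod 10), carry-in 0) doesn't pin G yet; pick G=7 and continue ⇒ G=7.
Step 3. [col 1: G + N ≡ C (mod 10)] column 1 reads G+N+carry(0)=C with G=7, C=0; with digits 0,7 already taken and all letters distinct, the only value for N is 3, so N=3.
Step 4. [col 2: K + P ≡ Z (mod 10)] Z=6 is one option consistent with column 2 (K + P ≡ Z (mod 10), carry-in 1) — take it ⇒ Z=6.
Step 5. [col 2: K + P ≡ Z (mod 10)] several values work for P in column 2 (K + P ≡ Z (mod 10), carry-in 1); try P=4, so P=4.
Step 6. [col 2: K + P ≡ Z (mod 10)] in column 2 we have K+P≡Z with carry-in 1; given P=4, Z=6 and digits 0,3,4,6,7 already taken and all letters distinct, that pins K to 1. So K=1.
Step 7. [col 3: T + P ≡ Z (mod 10)] column 3 reads T+P+carry(0)=Z with P=4, Z=6; with digits 0,1,3,4,6,7 already taken and all letters distinct, the only value for T is 2 ⇒ T=2.
Step 8. [col 4: N + Z ≡ W (mod 10)] column 4 reads N+Z+carry(0)=W with N=3, Z=6; with digits 0,1,2,3,4,6,7 already taken and all letters distinct, the only value for W is 9, so W=9.
Step 9. [col 5: Z + A ≡ K (mod 10)] column 5 reads Z+A+carry(0)=K with Z=6, K=1; with digits 0,1,2,3,4,6,7,9 already taken and all letters distinct, the only value for A is 5. So A=5.

Answer: A=5, C=0, G=7, K=1, N=3, P=4, T=2, W=9, Z=6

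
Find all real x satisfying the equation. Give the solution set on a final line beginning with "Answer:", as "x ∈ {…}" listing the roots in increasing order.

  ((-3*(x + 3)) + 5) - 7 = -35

Step 1. [((-3*(x + 3)) + 5) - 7 = -35] 7 comes off first (add 7). So sub: (-3*(x + 3)) + 5 = -28.
Step 2. [(-3*(x + 3)) + 5 = -28] 5 comes off first (subtract 5), so sub: -3*(x + 3) = -33.
Step 3. [-3*(x + 3) = -33] leading coefficient -3: divide by -3, so div: x + 3 = 11.
Step 4. [x + 3 = 11] +3 is outermost — subtract 3 both sides. So sub: x = 8.

Answer: x ∈ {8}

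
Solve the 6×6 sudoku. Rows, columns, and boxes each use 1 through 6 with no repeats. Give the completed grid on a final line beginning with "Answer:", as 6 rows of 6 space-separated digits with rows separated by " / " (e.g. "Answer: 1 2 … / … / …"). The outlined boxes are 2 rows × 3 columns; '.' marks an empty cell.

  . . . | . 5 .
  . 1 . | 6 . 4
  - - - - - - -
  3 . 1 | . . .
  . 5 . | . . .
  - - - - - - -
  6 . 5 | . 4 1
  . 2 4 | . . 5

Step 1. [r5c4∈{2,3}] r5c4 is the only open cell in row 5 admitting 2 ⇒ r5c4=2.
Step 2. [r4c5∈{1,2,3,6}] in col 5, 1 fits only at r4c5 ⇒ r4c5=1.
Step 3. [r6c4∈{3}] r6c4 is down to just 3. So r6c4=3.
Step 4. [r4c6∈{2,3,6}] 3 has one home in row 4: r4c6, so r4c6=3.
Step 5. [r1c6∈{2}] nothing but 2 survives at r1c6 ⇒ r1c6=2.
Step 6. [r4c3∈{2,6}] 6 has one home in row 4: r4c3. So r4c3=6.
Step 7. [r3c2∈{4}] r3c2 is down to just 4, so r3c2=4.
Step 8. [r1c3∈{3}] only 3 remains possible at r1c3, so r1c3=3.
Step 9. [r6c5∈{6}] r6c5 is down to just 6. So r6c5=6.
Step 10. [r2c3∈{2}] r2c3 is down to just 2 ⇒ r2c3=2.
Step 11. [r3c5∈{2}] only 2 remains possible at r3c5. So r3c5=2.
Step 12. [r1c1∈{4}] r1c1 has the single candidate 4, so r1c1=4.
Step 13. [r3c6∈{6}] only 6 remains possible at r3c6. So r3c6=6.
Step 14. [r2c1∈{5}] r2c1 is down to just 5, so r2c1=5.
Step 15. [r1c2∈{6}] r1c2 has the single candidate 6, so r1c2=6.
Step 16. [r4c1∈{2}] r4c1 is down to just 2 ⇒ r4c1=2.
Step 17. [r1c4∈{1}] r1c4's peers cover all but 1. So r1c4=1.
Step 18. [r4c4∈{4}] r4c4 is down to just 4 ⇒ r4c4=4.
Step 19. [r6c1∈{1}] r6c1 is down to just 1 ⇒ r6c1=1.
Step 20. [r3c4∈{5}] nothing but 5 survives at r3c4. So r3c4=5.
Step 21. [r2c5∈{3}] r2c5's peers cover all but 3, so r2c5=3.
Step 22. [r5c2∈{3}] r5c2's peers cover all but 3, so r5c2=3.

Answer: 4 6 3 1 5 2 / 5 1 2 6 3 4 / 3 4 1 5 2 6 / 2 5 6 4 1 3 / 6 3 5 2 4 1 / 1 2 4 3 6 5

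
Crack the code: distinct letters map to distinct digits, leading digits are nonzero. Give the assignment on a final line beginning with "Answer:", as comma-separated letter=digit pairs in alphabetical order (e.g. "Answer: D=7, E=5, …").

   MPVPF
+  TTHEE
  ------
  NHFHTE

Step 1. [col 1: F + E ≡ E (mod 10)] in column 1 we have F+E≡E with carry-in 0; given nothing yet and all letters distinct, none taken yet, that pins F to 0 ⇒ F=0.
Step 2. [N] the sum has 6 digits but both addends have 5; that extra leading digit N is the final carry, namely 1, so N=1.
Step 3. [col 1: F + E ≡ E (mod 10)] several values work for E in column 1 (F + E ≡ E (mod 10), carry-in 0); try E=7. So E=7.
Step 4. [col 2: P + E ≡ T (mod 10)] several values work for T in column 2 (P + E ≡ T (mod 10), carry-in 0); try T=3, so T=3.
Step 5. [col 2: P + E ≡ T (mod 10)] from column 2 (E=7, T=3, carry-in 0, digits 0,1,3,7 already taken and all letters distinct): P must equal 6, so P=6.
Step 6. [col 3: V + H ≡ H (mod 10)] from column 3 (nothing yet, carry-in 1, digits 0,1,3,6,7 already taken and all letters distinct): V must equal 9. So V=9.
Step 7. [col 3: V + H ≡ H (mod 10)] no forcing yet in column 3 (carry-in 1); H=2 is free and consistent — try it, so H=2.
Step 8. [col 5: M + T ≡ H (mod 10)] from column 5 (T=3, H=2, carry-in 1, digits 0,1,2,3,6,7,9 already taken and all letters distinct): M must equal 8 ⇒ M=8.

Answer: E=7, F=0, H=2, M=8, N=1, P=6, T=3, V=9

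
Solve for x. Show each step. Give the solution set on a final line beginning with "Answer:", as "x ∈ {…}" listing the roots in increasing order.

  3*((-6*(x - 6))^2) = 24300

Step 1. [3*((-6*(x - 6))^2) = 24300] 3 out front; divide by 3. So div: (-6*(x - 6))^2 = 8100.
Step 2. [(-6*(x - 6))^2 = 8100] 8100 ≥ 0, LHS is (·)² — take ±√. So sqrt: -6*(x - 6) = 90 or -90.
Step 3. [-6*(x - 6) = 90 or -90] -6·(inner) — divide through by -6, so div: x - 6 = -15 or 15.
Step 4. [x - 6 = -15 or 15] add 6: x sits inside (… - 6), so sub: x = -9 or 21.

Answer: x ∈ {-9, 21}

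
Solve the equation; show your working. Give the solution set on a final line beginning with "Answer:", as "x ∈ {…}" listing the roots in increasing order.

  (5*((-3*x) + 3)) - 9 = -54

Step 1. [(5*((-3*x) + 3)) - 9 = -54] add 9: x sits inside (… - 9), so sub: 5*((-3*x) + 3) = -45.
Step 2. [5*((-3*x) + 3) = -45] 5·(inner) — divide through by 5 ⇒ div: (-3*x) + 3 = -9.
Step 3. [(-3*x) + 3 = -9] peel the +3: subtract 3 from each side ⇒ sub: -3*x = -12.
Step 4. [-3*x = -12] -3·(inner) — divide through by -3 ⇒ div: x = 4.

Answer: x ∈ {4}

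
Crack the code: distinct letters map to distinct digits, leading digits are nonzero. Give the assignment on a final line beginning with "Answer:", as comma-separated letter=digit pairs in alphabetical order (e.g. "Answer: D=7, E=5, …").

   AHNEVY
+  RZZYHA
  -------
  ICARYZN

Step 1. [col 1: Y + A ≡ N (mod 10)] column 1 (Y + A ≡ N (mod 10), carry-in 0) doesn't pin Y yet; pick Y=4 and continue. So Y=4.
Step 2. [col 1: Y + A ≡ N (mod 10)] column 1 (Y + A ≡ N (mod 10), carry-in 0) doesn't pin N yet; pick N=9 and continue, so N=9.
Step 3. [I] the sum has 7 digits but both addends have 6; that extra leading digit I is the final carry, namely 1 ⇒ I=1.
Step 4. [col 1: Y + A ≡ N (mod 10)] column 1: given Y=4, N=9, carry-in 0, and digits 1,4,9 already taken and all letters distinct, Y+A≡N (mod 10) forces A=5, so A=5.
Step 5. [col 2: V + H ≡ Z (mod 10)] no forcing yet in column 2 (carry-in 0); H=6 is free and consistent — try it, so H=6.
Step 6. [col 2: V + H ≡ Z (mod 10)] column 2 (V + H ≡ Z (mod 10), carry-in 0) doesn't pin V yet; pick V=2 and continue, so V=2.
Step 7. [col 2: V + H ≡ Z (mod 10)] column 2 reads V+H+carry(0)=Z with V=2, H=6; with digits 1,2,4,5,6,9 already taken and all letters distinct, the only value for Z is 8 ⇒ Z=8.
Step 8. [col 3: E + Y ≡ Y (mod 10)] column 3: given Y=4, carry-in 0, and digits 1,2,4,5,6,8,9 already taken and all letters distinct, E+Y≡Y (mod 10) forces E=0. So E=0.
Step 9. [col 4: N + Z ≡ R (mod 10)] column 4: given N=9, Z=8, carry-in 0, and digits 0,1,2,4,5,6,8,9 already taken and all letters distinct, N+Z≡R (mod 10) forces R=7. So R=7.
Step 10. [col 6: A + R ≡ C (mod 10)] in column 6 we have A+R≡C with carry-in 1; given A=5, R=7 and digits 0,1,2,4,5,6,7,8,9 already taken and all letters distinct, that pins C to 3 ⇒ C=3.

Answer: A=5, C=3, E=0, H=6, I=1, N=9, R=7, V=2, Y=4, Z=8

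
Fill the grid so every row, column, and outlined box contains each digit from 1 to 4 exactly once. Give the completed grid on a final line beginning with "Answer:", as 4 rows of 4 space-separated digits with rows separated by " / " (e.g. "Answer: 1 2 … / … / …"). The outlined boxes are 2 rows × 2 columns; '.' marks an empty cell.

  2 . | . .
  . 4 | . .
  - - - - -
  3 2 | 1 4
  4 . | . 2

Step 1. [r1c2∈{1,3}] in col 2, 3 fits only at r1c2 ⇒ r1c2=3.
Step 2. [r2c4∈{1,3}] col 4 places 3 nowhere but r2c4, so r2c4=3.
Step 3. [r2c1∈{1}] only 1 remains possible at r2c1. So r2c1=1.
Step 4. [r1c4∈{1}] only 1 remains possible at r1c4, so r1c4=1.
Step 5. [r1c3∈{4}] r1c3's peers cover all but 4, so r1c3=4.
Step 6. [r2c3∈{2}] r2c3 is down to just 2. So r2c3=2.
Step 7. [r4c3∈{3}] r4c3 has the single candidate 3 ⇒ r4c3=3.
Step 8. [r4c2∈{1}] only 1 remains possible at r4c2. So r4c2=1.

Answer: 2 3 4 1 / 1 4 2 3 / 3 2 1 4 / 4 1 3 2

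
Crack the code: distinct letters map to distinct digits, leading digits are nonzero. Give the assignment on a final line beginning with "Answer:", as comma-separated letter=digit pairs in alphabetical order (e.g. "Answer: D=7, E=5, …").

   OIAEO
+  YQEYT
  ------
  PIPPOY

Step 1. [col 1: O + T ≡ Y (mod 10)] column 1 (O + T ≡ Y (mod 10), carry-in 0) doesn't pin O yet; pick O=8 and continue, so O=8.
Step 2. [col 1: O + T ≡ Y (mod 10)] T=7 is one option consistent with column 1 (O + T ≡ Y (mod 10), carry-in 0) — take it, so T=7.
Step 3. [col 1: O + T ≡ Y (mod 10)] column 1: given O=8, T=7, carry-in 0, and digits 7,8 already taken and all letters distinct, O+T≡Y (mod 10) forces Y=5. So Y=5.
Step 4. [col 2: E + Y ≡ O (mod 10)] from column 2 (Y=5, O=8, carry-in 1, digits 5,7,8 already taken and all letters distinct): E must equal 2, so E=2.
Step 5. [col 3: A + E ≡ P (mod 10)] column 3 (A + E ≡ P (mod 10), carry-in 0) doesn't pin P yet; pick P=1 and continue. So P=1.
Step 6. [col 3: A + E ≡ P (mod 10)] column 3: given E=2, P=1, carry-in 0, and digits 1,2,5,7,8 already taken and all letters distinct, A+E≡P (mod 10) forces A=9, so A=9.
Step 7. [col 4: I + Q ≡ P (mod 10)] no forcing yet in column 4 (carry-in 1); Q=6 is free and consistent — try it, so Q=6.
Step 8. [col 4: I + Q ≡ P (mod 10)] in column 4 we have I+Q≡P with carry-in 1; given Q=6, P=1 and digits 1,2,5,6,7,8,9 already taken and all letters distinct, that pins I to 4, so I=4.

Answer: A=9, E=2, I=4, O=8, P=1, Q=6, T=7, Y=5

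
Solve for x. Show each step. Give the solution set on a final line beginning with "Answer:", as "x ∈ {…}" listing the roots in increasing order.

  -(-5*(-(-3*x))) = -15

Step 1. [-(-5*(-(-3*x))) = -15] LHS negated; negate both sides, so neg: -5*(-(-3*x)) = 15.
Step 2. [-5*(-(-3*x)) = 15] -5 out front; divide by -5 ⇒ div: -(-3*x) = -3.
Step 3. [-(-3*x) = -3] flip signs both sides ⇒ neg: -3*x = 3.
Step 4. [-3*x = 3] -3 out front; divide by -3 ⇒ div: x = -1.

Answer: x ∈ {-1}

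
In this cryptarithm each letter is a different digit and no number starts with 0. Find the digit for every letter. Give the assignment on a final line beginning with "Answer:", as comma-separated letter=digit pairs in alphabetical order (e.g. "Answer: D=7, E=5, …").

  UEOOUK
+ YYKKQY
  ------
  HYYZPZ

Step 1. [col 1: K + Y ≡ Z (mod 10)] column 1 (K + Y ≡ Z (mod 10), carry-in 0) doesn't pin K yet; pick K=1 and continue, so K=1.
Step 2. [col 1: K + Y ≡ Z (mod 10)] column 1 (K + Y ≡ Z (mod 10), carry-in 0) doesn't pin Y yet; pick Y=5 and continue, so Y=5.
Step 3. [col 1: K + Y ≡ Z (mod 10)] in column 1 we have K+Y≡Z with carry-in 0; given K=1, Y=5 and digits 1,5 already taken and all letters distinct, that pins Z to 6. So Z=6.
Step 4. [col 2: U + Q ≡ P (mod 10)] several values work for Q in column 2 (U + Q ≡ P (mod 10), carry-in 0); try Q=9 ⇒ Q=9.
Step 5. [col 2: U + Q ≡ P (mod 10)] several values work for P in column 2 (U + Q ≡ P (mod 10), carry-in 0); try P=2, so P=2.
Step 6. [col 2: U + Q ≡ P (mod 10)] in column 2 we have U+Q≡P with carry-in 0; given Q=9, P=2 and digits 1,2,5,6,9 already taken and all letters distinct, that pins U to 3. So U=3.
Step 7. [col 3: O + K ≡ Z (mod 10)] in column 3 we have O+K≡Z with carry-in 1; given K=1, Z=6 and digits 1,2,3,5,6,9 already taken and all letters distinct, that pins O to 4. So O=4.
Step 8. [col 5: E + Y ≡ Y (mod 10)] column 5: given Y=5, carry-in 0, and digits 1,2,3,4,5,6,9 already taken and all letters distinct, E+Y≡Y (mod 10) forces E=0, so E=0.
Step 9. [col 6: U + Y ≡ H (mod 10)] from column 6 (U=3, Y=5, carry-in 0, digits 0,1,2,3,4,5,6,9 already taken and all letters distinct): H must equal 8 ⇒ H=8.

Answer: E=0, H=8, K=1, O=4, P=2, Q=9, U=3, Y=5, Z=6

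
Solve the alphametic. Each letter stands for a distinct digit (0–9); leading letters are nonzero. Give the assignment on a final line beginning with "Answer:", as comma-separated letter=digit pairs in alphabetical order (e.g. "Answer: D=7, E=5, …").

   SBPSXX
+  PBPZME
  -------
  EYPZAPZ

Step 1. [col 1: X + E ≡ Z (mod 10)] several values work for Z in column 1 (X + E ≡ Z (mod 10), carry-in 0); try Z=5 ⇒ Z=5.
Step 2. [col 1: X + E ≡ Z (mod 10)] several values work for X in column 1 (X + E ≡ Z (mod 10), carry-in 0); try X=4 ⇒ X=4.
Step 3. [col 1: X + E ≡ Z (mod 10)] column 1: given X=4, Z=5, carry-in 0, and digits 4,5 already taken and all letters distinct, X+E≡Z (mod 10) forces E=1. So E=1.
Step 4. [col 2: X + M ≡ P (mod 10)] several values work for P in column 2 (X + M ≡ P (mod 10), carry-in 0); try P=2. So P=2.
Step 5. [col 2: X + M ≡ P (mod 10)] in column 2 we have X+M≡P with carry-in 0; given X=4, P=2 and digits 1,2,4,5 already taken and all letters distinct, that pins M to 8, so M=8.
Step 6. [col 3: S + Z ≡ A (mod 10)] S=7 is one option consistent with column 3 (S + Z ≡ A (mod 10), carry-in 1) — take it ⇒ S=7.
Step 7. [col 3: S + Z ≡ A (mod 10)] in column 3 we have S+Z≡A with carry-in 1; given S=7, Z=5 and digits 1,2,4,5,7,8 already taken and all letters distinct, that pins A to 3. So A=3.
Step 8. [col 5: B + B ≡ P (mod 10)] in column 5 we have B+B≡P with carry-in 0; given P=2 and digits 1,2,3,4,5,7,8 already taken and all letters distinct, that pins B to 6 ⇒ B=6.
Step 9. [col 6: S + P ≡ Y (mod 10)] in column 6 we have S+P≡Y with carry-in 1; given S=7, P=2 and digits 1,2,3,4,5,6,7,8 already taken and all letters distinct, that pins Y to 0 ⇒ Y=0.

Answer: A=3, B=6, E=1, M=8, P=2, S=7, X=4, Y=0, Z=5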